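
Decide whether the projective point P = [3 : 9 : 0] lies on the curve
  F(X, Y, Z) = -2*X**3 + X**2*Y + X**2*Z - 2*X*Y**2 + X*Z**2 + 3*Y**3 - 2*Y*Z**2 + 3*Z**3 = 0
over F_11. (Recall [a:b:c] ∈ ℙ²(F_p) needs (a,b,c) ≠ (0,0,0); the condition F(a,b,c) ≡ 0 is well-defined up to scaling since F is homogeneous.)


F(3,9,0) ≡ 1 (mod 11); P is NOT on the curve.

Evaluate F(3, 9, 0) term-by-term (mod 11).
  -2*X**3 ↦ -2·27·1·1 = -54
  X**2*Y ↦ 1·9·9·1 = 81
  X**2*Z ↦ 1·9·1·0 = 0
  -2*X*Y**2 ↦ -2·3·81·1 = -486
  X*Z**2 ↦ 1·3·1·0 = 0
  3*Y**3 ↦ 3·1·729·1 = 2187
  -2*Y*Z**2 ↦ -2·1·9·0 = 0
  3*Z**3 ↦ 3·1·1·0 = 0
Sum: F(3, 9, 0) = (-54) + (81) + (0) + (-486) + (0) + (2187) + (0) + (0) = 1728.
Reducing mod 11: 1728 ≡ 1 (mod 11).
Since F(a, b, c) ≡ 1 ≠ 0 (mod 11), P does NOT lie on the curve.


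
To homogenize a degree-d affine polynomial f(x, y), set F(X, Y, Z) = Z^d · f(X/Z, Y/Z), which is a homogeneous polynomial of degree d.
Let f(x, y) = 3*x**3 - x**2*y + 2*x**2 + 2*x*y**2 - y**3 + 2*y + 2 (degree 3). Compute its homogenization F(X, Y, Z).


F(X, Y, Z) = 3*X**3 - X**2*Y + 2*X**2*Z + 2*X*Y**2 - Y**3 + 2*Y*Z**2 + 2*Z**3

deg(f) = 3.
Substitute x = X/Z, y = Y/Z into f, then multiply by Z^3.
  monomial 3·x^3·y^0 ↦ 3·X^3·Y^0·Z^0.
  monomial -1·x^2·y^1 ↦ -1·X^2·Y^1·Z^0.
  monomial 2·x^2·y^0 ↦ 2·X^2·Y^0·Z^1.
  monomial 2·x^1·y^2 ↦ 2·X^1·Y^2·Z^0.
  monomial -1·x^0·y^3 ↦ -1·X^0·Y^3·Z^0.
  monomial 2·x^0·y^1 ↦ 2·X^0·Y^1·Z^2.
  monomial 2·x^0·y^0 ↦ 2·X^0·Y^0·Z^3.
Collecting: F(X, Y, Z) = 3*X**3 - X**2*Y + 2*X**2*Z + 2*X*Y**2 - Y**3 + 2*Y*Z**2 + 2*Z**3.


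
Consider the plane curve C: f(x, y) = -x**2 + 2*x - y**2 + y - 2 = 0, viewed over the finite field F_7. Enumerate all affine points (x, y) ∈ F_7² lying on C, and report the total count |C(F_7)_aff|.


Affine F_7-points: {(0, 4), (1, 3), (1, 5), (2, 4), (3, 2), (3, 6), (6, 2), (6, 6)}; count = 8.

For each of the 49 pairs (x, y) ∈ F_7², evaluate f(x, y) mod 7. Record the zeros.
  x = 0: [0↦5, 1↦5, 2↦3, 3↦6, 4↦0, 5↦6, 6↦3]  zeros at y ∈ {4}
  x = 1: [0↦6, 1↦6, 2↦4, 3↦0, 4↦1, 5↦0, 6↦4]  zeros at y ∈ {3, 5}
  x = 2: [0↦5, 1↦5, 2↦3, 3↦6, 4↦0, 5↦6, 6↦3]  zeros at y ∈ {4}
  x = 3: [0↦2, 1↦2, 2↦0, 3↦3, 4↦4, 5↦3, 6↦0]  zeros at y ∈ {2, 6}
  x = 4: [0↦4, 1↦4, 2↦2, 3↦5, 4↦6, 5↦5, 6↦2]  zeros at y ∈ ∅
  x = 5: [0↦4, 1↦4, 2↦2, 3↦5, 4↦6, 5↦5, 6↦2]  zeros at y ∈ ∅
  x = 6: [0↦2, 1↦2, 2↦0, 3↦3, 4↦4, 5↦3, 6↦0]  zeros at y ∈ {2, 6}
Collecting zeros: affine points = {(0, 4), (1, 3), (1, 5), (2, 4), (3, 2), (3, 6), (6, 2), (6, 6)}.
Total count |C(F_7)_aff| = 8.


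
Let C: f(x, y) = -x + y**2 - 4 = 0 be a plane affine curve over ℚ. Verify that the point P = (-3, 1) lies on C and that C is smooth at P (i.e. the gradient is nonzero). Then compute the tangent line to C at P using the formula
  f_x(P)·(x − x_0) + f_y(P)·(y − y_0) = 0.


Tangent line at P: -x + 2*y - 5 = 0.

Step 1: f(-3, 1) = 0, so P lies on C.
Step 2: partial derivatives
  f_x(x, y) = -1, f_y(x, y) = 2*y.
  f_x(P) = -1, f_y(P) = 2 (gradient nonzero, so P is smooth).
Step 3: tangent line at P: -1·(x − -3) + 2·(y − 1) = 0.
Expanding: -x + 2*y - 5 = 0.


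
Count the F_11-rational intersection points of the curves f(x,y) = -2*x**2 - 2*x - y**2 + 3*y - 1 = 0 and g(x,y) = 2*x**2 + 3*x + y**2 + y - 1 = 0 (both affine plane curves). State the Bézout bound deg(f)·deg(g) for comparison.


Common zeros: {(10, 9)}; count = 1; Bézout bound = 4.

deg(f) = 2, deg(g) = 2, so Bézout bound = 4.
Scan x ∈ F_11. For each x, list the y ∈ F_11 with f(x, y) ≡ 0 and those with g(x, y) ≡ 0 (mod 11); the common zeros in that column are the intersection.
  x = 0: f ≡ 0 at y ∈ {5, 9}; g ≡ 0 at y ∈ {3, 7}; common: ∅.
  x = 1: f ≡ 0 at y ∈ {7}; g ≡ 0 at y ∈ ∅; common: ∅.
  x = 2: f ≡ 0 at y ∈ {1, 2}; g ≡ 0 at y ∈ {4, 6}; common: ∅.
  x = 3: f ≡ 0 at y ∈ ∅; g ≡ 0 at y ∈ ∅; common: ∅.
  x = 4: f ≡ 0 at y ∈ ∅; g ≡ 0 at y ∈ {3, 7}; common: ∅.
  x = 5: f ≡ 0 at y ∈ ∅; g ≡ 0 at y ∈ {1, 9}; common: ∅.
  x = 6: f ≡ 0 at y ∈ ∅; g ≡ 0 at y ∈ ∅; common: ∅.
  x = 7: f ≡ 0 at y ∈ ∅; g ≡ 0 at y ∈ ∅; common: ∅.
  x = 8: f ≡ 0 at y ∈ {1, 2}; g ≡ 0 at y ∈ ∅; common: ∅.
  x = 9: f ≡ 0 at y ∈ {7}; g ≡ 0 at y ∈ ∅; common: ∅.
  x = 10: f ≡ 0 at y ∈ {5, 9}; g ≡ 0 at y ∈ {1, 9}; common: {9}.
Collecting: common zeros = {(10, 9)}, so the count is 1.
Comparison with the Bézout bound: 1 ≤ 4 = deg(f)·deg(g), as expected for curves with no common component (the affine F_11-count falls short of the bound because intersections may lie at infinity, over extension fields, or carry multiplicity).


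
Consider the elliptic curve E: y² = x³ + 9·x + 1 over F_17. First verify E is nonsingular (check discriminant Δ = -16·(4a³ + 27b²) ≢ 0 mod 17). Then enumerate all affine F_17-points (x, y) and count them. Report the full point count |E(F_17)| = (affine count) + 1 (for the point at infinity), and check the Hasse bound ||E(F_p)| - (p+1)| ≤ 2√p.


Affine points = {(0, 1), (0, 16), (3, 2), (3, 15), (4, 4), (4, 13), (5, 1), (5, 16), (6, 4), (6, 13), (7, 4), (7, 13), (12, 1), (12, 16), (14, 7), (14, 10), (15, 3), (15, 14), (16, 5), (16, 12)}; affine count = 20; |E(F_17)| = 21.

Discriminant check: Δ ∝ 4a³ + 27b² = 4·9³ + 27·1² = 4·729 + 27·1 ≡ 2 (mod 17). Nonzero ⇒ E is nonsingular.
For each x ∈ F_17, compute rhs = x³ + 9·x + 1 mod 17, then count y ∈ F_17 with y² ≡ rhs.
  x = 0: rhs = 1, matching y values: 1, 16 (2 points).
  x = 1: rhs = 11, matching y values: none (0 points).
  x = 2: rhs = 10, matching y values: none (0 points).
  x = 3: rhs = 4, matching y values: 2, 15 (2 points).
  x = 4: rhs = 16, matching y values: 4, 13 (2 points).
  x = 5: rhs = 1, matching y values: 1, 16 (2 points).
  x = 6: rhs = 16, matching y values: 4, 13 (2 points).
  x = 7: rhs = 16, matching y values: 4, 13 (2 points).
  x = 8: rhs = 7, matching y values: none (0 points).
  x = 9: rhs = 12, matching y values: none (0 points).
  x = 10: rhs = 3, matching y values: none (0 points).
  x = 11: rhs = 3, matching y values: none (0 points).
  x = 12: rhs = 1, matching y values: 1, 16 (2 points).
  x = 13: rhs = 3, matching y values: none (0 points).
  x = 14: rhs = 15, matching y values: 7, 10 (2 points).
  x = 15: rhs = 9, matching y values: 3, 14 (2 points).
  x = 16: rhs = 8, matching y values: 5, 12 (2 points).
Total affine count: 20.
Full point count |E(F_17)| = 20 + 1 = 21.
Hasse bound: |21 − (17+1)| = |3| = 3 ≤ 2√17 ≈ 8.2462 ✓.


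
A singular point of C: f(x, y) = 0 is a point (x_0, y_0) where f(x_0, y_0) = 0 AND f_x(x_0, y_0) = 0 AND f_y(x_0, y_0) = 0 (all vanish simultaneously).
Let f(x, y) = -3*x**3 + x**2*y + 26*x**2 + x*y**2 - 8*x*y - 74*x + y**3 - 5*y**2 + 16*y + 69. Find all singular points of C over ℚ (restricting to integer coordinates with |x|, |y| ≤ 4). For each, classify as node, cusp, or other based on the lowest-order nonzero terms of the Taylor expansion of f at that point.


Singular points: {(3, 1)}; classification: cusp.

Compute partial derivatives:
  f_x = -9*x**2 + 2*x*y + 52*x + y**2 - 8*y - 74.
  f_y = x**2 + 2*x*y - 8*x + 3*y**2 - 10*y + 16.
Scan x_0 ∈ {−4, ..., 4}. For each x_0, f_y(x_0, y) is a polynomial in y; find its integer roots y ∈ {−4, ..., 4}, then test f_x and f at those candidates.
  x = -4: f_y(-4, y) = 3*y**2 - 18*y + 64; no integer root y with |y| ≤ 4.
  x = -3: f_y(-3, y) = 3*y**2 - 16*y + 49; no integer root y with |y| ≤ 4.
  x = -2: f_y(-2, y) = 3*y**2 - 14*y + 36; no integer root y with |y| ≤ 4.
  x = -1: f_y(-1, y) = 3*y**2 - 12*y + 25; no integer root y with |y| ≤ 4.
  x = 0: f_y(0, y) = 3*y**2 - 10*y + 16; no integer root y with |y| ≤ 4.
  x = 1: f_y(1, y) = 3*y**2 - 8*y + 9; no integer root y with |y| ≤ 4.
  x = 2: f_y(2, y) = 3*y**2 - 6*y + 4; no integer root y with |y| ≤ 4.
  x = 3: f_y(3, y) = 3*y**2 - 4*y + 1; vanishes at y ∈ {1}. (3, 1): f_x = 0, f = 0 — SINGULAR.
  x = 4: f_y(4, y) = 3*y**2 - 2*y; vanishes at y ∈ {0}. (4, 0): f_x = -10 ≠ 0.
Only singular point on the grid: (3, 1).
Classify: substitute x = 3 + u, y = 1 + v and expand: f = -3*u**3 + u**2*v + u*v**2 + v**3 + v**2.
No constant or linear terms (consistent with a singular point). Quadratic part: v**2. Cubic part: -3*u**3 + u**2*v + u*v**2 + v**3.
The quadratic part v**2 is a perfect square, so there is a single (double) tangent line v = 0, i.e. y = 1. Restricting the cubic part to that line (v = 0) leaves -3*u**3 ≠ 0, so f is not divisible by v and the branch is v² ≈ 3*u**3 to lowest order — this is a cusp.
Classification: cusp.


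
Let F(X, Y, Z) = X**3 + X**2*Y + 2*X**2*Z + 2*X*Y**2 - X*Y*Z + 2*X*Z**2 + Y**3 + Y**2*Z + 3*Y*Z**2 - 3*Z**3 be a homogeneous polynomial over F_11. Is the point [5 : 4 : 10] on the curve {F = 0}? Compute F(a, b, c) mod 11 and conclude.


F(5,4,10) ≡ 10 (mod 11); P is NOT on the curve.

Evaluate F(5, 4, 10) term-by-term (mod 11).
  X**3 ↦ 1·125·1·1 = 125
  X**2*Y ↦ 1·25·4·1 = 100
  2*X**2*Z ↦ 2·25·1·10 = 500
  2*X*Y**2 ↦ 2·5·16·1 = 160
  -X*Y*Z ↦ -1·5·4·10 = -200
  2*X*Z**2 ↦ 2·5·1·100 = 1000
  Y**3 ↦ 1·1·64·1 = 64
  Y**2*Z ↦ 1·1·16·10 = 160
  3*Y*Z**2 ↦ 3·1·4·100 = 1200
  -3*Z**3 ↦ -3·1·1·1000 = -3000
Sum: F(5, 4, 10) = (125) + (100) + (500) + (160) + (-200) + (1000) + (64) + (160) + (1200) + (-3000) = 109.
Reducing mod 11: 109 ≡ 10 (mod 11).
Since F(a, b, c) ≡ 10 ≠ 0 (mod 11), P does NOT lie on the curve.


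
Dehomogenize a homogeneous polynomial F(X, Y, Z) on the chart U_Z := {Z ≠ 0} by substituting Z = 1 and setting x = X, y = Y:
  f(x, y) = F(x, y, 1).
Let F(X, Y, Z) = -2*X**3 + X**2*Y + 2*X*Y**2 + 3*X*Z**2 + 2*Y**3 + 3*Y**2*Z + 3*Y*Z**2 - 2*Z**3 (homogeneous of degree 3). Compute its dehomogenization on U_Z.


f(x, y) = -2*x**3 + x**2*y + 2*x*y**2 + 3*x + 2*y**3 + 3*y**2 + 3*y - 2

On U_Z we set Z = 1. Each monomial c·X^i·Y^j·Z^k in F becomes c·x^i·y^j·1^k = c·x^i·y^j.
Substituting Z = 1: F(X, Y, 1) = -2*x**3 + x**2*y + 2*x*y**2 + 3*x + 2*y**3 + 3*y**2 + 3*y - 2.
Note: deg(f) ≤ deg(F) = 3; strict inequality happens when F is divisible by Z (lost terms).


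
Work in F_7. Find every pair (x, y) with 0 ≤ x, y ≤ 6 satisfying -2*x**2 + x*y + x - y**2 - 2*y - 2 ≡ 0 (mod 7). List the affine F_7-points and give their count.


Affine F_7-points: ∅; count = 0.

For each of the 49 pairs (x, y) ∈ F_7², evaluate f(x, y) mod 7. Record the zeros.
  x = 0: [0↦5, 1↦2, 2↦4, 3↦4, 4↦2, 5↦5, 6↦6]  zeros at y ∈ ∅
  x = 1: [0↦4, 1↦2, 2↦5, 3↦6, 4↦5, 5↦2, 6↦4]  zeros at y ∈ ∅
  x = 2: [0↦6, 1↦5, 2↦2, 3↦4, 4↦4, 5↦2, 6↦5]  zeros at y ∈ ∅
  x = 3: [0↦4, 1↦4, 2↦2, 3↦5, 4↦6, 5↦5, 6↦2]  zeros at y ∈ ∅
  x = 4: [0↦5, 1↦6, 2↦5, 3↦2, 4↦4, 5↦4, 6↦2]  zeros at y ∈ ∅
  x = 5: [0↦2, 1↦4, 2↦4, 3↦2, 4↦5, 5↦6, 6↦5]  zeros at y ∈ ∅
  x = 6: [0↦2, 1↦5, 2↦6, 3↦5, 4↦2, 5↦4, 6↦4]  zeros at y ∈ ∅
Collecting zeros: affine points = ∅.
Total count |C(F_7)_aff| = 0.


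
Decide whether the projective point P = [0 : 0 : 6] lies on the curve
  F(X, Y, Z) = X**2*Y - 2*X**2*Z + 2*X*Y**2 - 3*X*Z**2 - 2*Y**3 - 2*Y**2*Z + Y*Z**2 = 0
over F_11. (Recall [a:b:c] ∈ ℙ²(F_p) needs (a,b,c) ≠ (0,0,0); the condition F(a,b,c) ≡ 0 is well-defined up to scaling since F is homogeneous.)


F(0,0,6) ≡ 0 (mod 11); P is on the curve.

Evaluate F(0, 0, 6) term-by-term (mod 11).
  X**2*Y ↦ 1·0·0·1 = 0
  -2*X**2*Z ↦ -2·0·1·6 = 0
  2*X*Y**2 ↦ 2·0·0·1 = 0
  -3*X*Z**2 ↦ -3·0·1·36 = 0
  -2*Y**3 ↦ -2·1·0·1 = 0
  -2*Y**2*Z ↦ -2·1·0·6 = 0
  Y*Z**2 ↦ 1·1·0·36 = 0
Sum: F(0, 0, 6) = (0) + (0) + (0) + (0) + (0) + (0) + (0) = 0.
Reducing mod 11: 0 ≡ 0 (mod 11).
Since F(a, b, c) ≡ 0 (mod 11), P lies on the curve.


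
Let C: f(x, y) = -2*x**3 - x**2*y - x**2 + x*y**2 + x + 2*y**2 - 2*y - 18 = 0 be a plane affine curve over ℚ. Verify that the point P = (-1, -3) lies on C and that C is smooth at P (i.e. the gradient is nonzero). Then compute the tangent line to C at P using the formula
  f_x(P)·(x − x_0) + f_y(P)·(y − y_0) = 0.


Tangent line at P: -9*y - 27 = 0.

Step 1: f(-1, -3) = 0, so P lies on C.
Step 2: partial derivatives
  f_x(x, y) = -6*x**2 - 2*x*y - 2*x + y**2 + 1, f_y(x, y) = -x**2 + 2*x*y + 4*y - 2.
  f_x(P) = 0, f_y(P) = -9 (gradient nonzero, so P is smooth).
Step 3: tangent line at P: 0·(x − -1) + -9·(y − -3) = 0.
Expanding: -9*y - 27 = 0.


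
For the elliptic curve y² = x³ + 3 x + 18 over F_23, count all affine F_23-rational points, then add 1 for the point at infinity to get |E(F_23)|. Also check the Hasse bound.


Affine points = {(0, 8), (0, 15), (2, 3), (2, 20), (3, 10), (3, 13), (4, 5), (4, 18), (8, 5), (8, 18), (10, 6), (10, 17), (11, 5), (11, 18), (13, 0), (18, 4), (18, 19), (21, 2), (21, 21)}; affine count = 19; |E(F_23)| = 20.

Discriminant check: Δ ∝ 4a³ + 27b² = 4·3³ + 27·18² = 4·27 + 27·324 ≡ 1 (mod 23). Nonzero ⇒ E is nonsingular.
For each x ∈ F_23, compute rhs = x³ + 3·x + 18 mod 23, then count y ∈ F_23 with y² ≡ rhs.
  x = 0: rhs = 18, matching y values: 8, 15 (2 points).
  x = 1: rhs = 22, matching y values: none (0 points).
  x = 2: rhs = 9, matching y values: 3, 20 (2 points).
  x = 3: rhs = 8, matching y values: 10, 13 (2 points).
  x = 4: rhs = 2, matching y values: 5, 18 (2 points).
  x = 5: rhs = 20, matching y values: none (0 points).
  x = 6: rhs = 22, matching y values: none (0 points).
  x = 7: rhs = 14, matching y values: none (0 points).
  x = 8: rhs = 2, matching y values: 5, 18 (2 points).
  x = 9: rhs = 15, matching y values: none (0 points).
  x = 10: rhs = 13, matching y values: 6, 17 (2 points).
  x = 11: rhs = 2, matching y values: 5, 18 (2 points).
  x = 12: rhs = 11, matching y values: none (0 points).
  x = 13: rhs = 0, matching y values: 0 (1 points).
  x = 14: rhs = 21, matching y values: none (0 points).
  x = 15: rhs = 11, matching y values: none (0 points).
  x = 16: rhs = 22, matching y values: none (0 points).
  x = 17: rhs = 14, matching y values: none (0 points).
  x = 18: rhs = 16, matching y values: 4, 19 (2 points).
  x = 19: rhs = 11, matching y values: none (0 points).
  x = 20: rhs = 5, matching y values: none (0 points).
  x = 21: rhs = 4, matching y values: 2, 21 (2 points).
  x = 22: rhs = 14, matching y values: none (0 points).
Total affine count: 19.
Full point count |E(F_23)| = 19 + 1 = 20.
Hasse bound: |20 − (23+1)| = |-4| = 4 ≤ 2√23 ≈ 9.5917 ✓.


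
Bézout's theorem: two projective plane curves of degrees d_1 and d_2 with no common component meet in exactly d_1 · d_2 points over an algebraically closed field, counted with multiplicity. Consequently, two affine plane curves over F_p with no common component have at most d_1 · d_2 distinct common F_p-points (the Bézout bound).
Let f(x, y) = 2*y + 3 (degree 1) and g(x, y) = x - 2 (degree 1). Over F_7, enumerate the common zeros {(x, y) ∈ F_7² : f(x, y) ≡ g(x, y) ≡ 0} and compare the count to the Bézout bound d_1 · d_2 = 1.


Common zeros: {(2, 2)}; count = 1; Bézout bound = 1.

deg(f) = 1, deg(g) = 1, so Bézout bound = 1.
Scan x ∈ F_7. For each x, list the y ∈ F_7 with f(x, y) ≡ 0 and those with g(x, y) ≡ 0 (mod 7); the common zeros in that column are the intersection.
  x = 0: f ≡ 0 at y ∈ {2}; g ≡ 0 at y ∈ ∅; common: ∅.
  x = 1: f ≡ 0 at y ∈ {2}; g ≡ 0 at y ∈ ∅; common: ∅.
  x = 2: f ≡ 0 at y ∈ {2}; g ≡ 0 at y ∈ {0, 1, 2, 3, 4, 5, 6}; common: {2}.
  x = 3: f ≡ 0 at y ∈ {2}; g ≡ 0 at y ∈ ∅; common: ∅.
  x = 4: f ≡ 0 at y ∈ {2}; g ≡ 0 at y ∈ ∅; common: ∅.
  x = 5: f ≡ 0 at y ∈ {2}; g ≡ 0 at y ∈ ∅; common: ∅.
  x = 6: f ≡ 0 at y ∈ {2}; g ≡ 0 at y ∈ ∅; common: ∅.
Collecting: common zeros = {(2, 2)}, so the count is 1.
Comparison with the Bézout bound: 1 ≤ 1 = deg(f)·deg(g), as expected for curves with no common component (the bound is attained).


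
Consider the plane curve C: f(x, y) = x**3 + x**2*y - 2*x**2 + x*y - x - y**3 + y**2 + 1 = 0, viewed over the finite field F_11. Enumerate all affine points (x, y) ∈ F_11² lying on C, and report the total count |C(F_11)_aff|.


Affine F_11-points: {(0, 5), (2, 7), (3, 5), (4, 10), (5, 3), (5, 4), (5, 5), (6, 10), (8, 2), (9, 1), (10, 9)}; count = 11.

For each of the 121 pairs (x, y) ∈ F_11², evaluate f(x, y) mod 11. Record the zeros.
  x = 0: [0↦1, 1↦1, 2↦8, 3↦5, 4↦8, 5↦0, 6↦8, 7↦4, 8↦4, 9↦2, 10↦3]  zeros at y ∈ {5}
  x = 1: [0↦10, 1↦1, 2↦10, 3↦9, 4↦3, 5↦8, 6↦7, 7↦5, 8↦7, 9↦7, 10↦10]  zeros at y ∈ ∅
  x = 2: [0↦10, 1↦5, 2↦7, 3↦10, 4↦8, 5↦6, 6↦9, 7↦0, 8↦6, 9↦10, 10↦6]  zeros at y ∈ {7}
  x = 3: [0↦7, 1↦8, 2↦5, 3↦3, 4↦7, 5↦0, 6↦9, 7↦6, 8↦7, 9↦6, 10↦8]  zeros at y ∈ {5}
  x = 4: [0↦7, 1↦5, 2↦10, 3↦5, 4↦6, 5↦7, 6↦2, 7↦7, 8↦5, 9↦1, 10↦0]  zeros at y ∈ {10}
  x = 5: [0↦5, 1↦2, 2↦6, 3↦0, 4↦0, 5↦0, 6↦5, 7↦9, 8↦6, 9↦1, 10↦10]  zeros at y ∈ {3, 4, 5}
  x = 6: [0↦7, 1↦5, 2↦10, 3↦5, 4↦6, 5↦7, 6↦2, 7↦7, 8↦5, 9↦1, 10↦0]  zeros at y ∈ {10}
  x = 7: [0↦8, 1↦9, 2↦6, 3↦4, 4↦8, 5↦1, 6↦10, 7↦7, 8↦8, 9↦7, 10↦9]  zeros at y ∈ ∅
  x = 8: [0↦3, 1↦9, 2↦0, 3↦3, 4↦1, 5↦10, 6↦2, 7↦4, 8↦10, 9↦3, 10↦10]  zeros at y ∈ {2}
  x = 9: [0↦9, 1↦0, 2↦9, 3↦8, 4↦2, 5↦7, 6↦6, 7↦4, 8↦6, 9↦6, 10↦9]  zeros at y ∈ {1}
  x = 10: [0↦10, 1↦10, 2↦6, 3↦3, 4↦6, 5↦9, 6↦6, 7↦2, 8↦2, 9↦0, 10↦1]  zeros at y ∈ {9}
Collecting zeros: affine points = {(0, 5), (2, 7), (3, 5), (4, 10), (5, 3), (5, 4), (5, 5), (6, 10), (8, 2), (9, 1), (10, 9)}.
Total count |C(F_11)_aff| = 11.


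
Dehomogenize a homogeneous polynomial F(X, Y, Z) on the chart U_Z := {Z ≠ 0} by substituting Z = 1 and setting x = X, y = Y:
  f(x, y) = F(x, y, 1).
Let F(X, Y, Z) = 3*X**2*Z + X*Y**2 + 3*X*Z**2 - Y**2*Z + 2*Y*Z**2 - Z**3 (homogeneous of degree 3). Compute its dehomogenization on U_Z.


f(x, y) = 3*x**2 + x*y**2 + 3*x - y**2 + 2*y - 1

On U_Z we set Z = 1. Each monomial c·X^i·Y^j·Z^k in F becomes c·x^i·y^j·1^k = c·x^i·y^j.
Substituting Z = 1: F(X, Y, 1) = 3*x**2 + x*y**2 + 3*x - y**2 + 2*y - 1.
Note: deg(f) ≤ deg(F) = 3; strict inequality happens when F is divisible by Z (lost terms).


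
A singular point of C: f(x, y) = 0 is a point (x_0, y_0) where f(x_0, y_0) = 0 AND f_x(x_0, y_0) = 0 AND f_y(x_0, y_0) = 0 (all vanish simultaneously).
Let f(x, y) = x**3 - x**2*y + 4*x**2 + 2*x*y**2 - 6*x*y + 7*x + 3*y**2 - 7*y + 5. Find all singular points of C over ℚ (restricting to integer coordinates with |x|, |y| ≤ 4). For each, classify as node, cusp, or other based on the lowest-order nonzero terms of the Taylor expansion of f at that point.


Singular points: {(-1, 1)}; classification: cusp.

Compute partial derivatives:
  f_x = 3*x**2 - 2*x*y + 8*x + 2*y**2 - 6*y + 7.
  f_y = -x**2 + 4*x*y - 6*x + 6*y - 7.
Scan x_0 ∈ {−4, ..., 4}. For each x_0, f_y(x_0, y) is a polynomial in y; find its integer roots y ∈ {−4, ..., 4}, then test f_x and f at those candidates.
  x = -4: f_y(-4, y) = 1 - 10*y; no integer root y with |y| ≤ 4.
  x = -3: f_y(-3, y) = 2 - 6*y; no integer root y with |y| ≤ 4.
  x = -2: f_y(-2, y) = 1 - 2*y; no integer root y with |y| ≤ 4.
  x = -1: f_y(-1, y) = 2*y - 2; vanishes at y ∈ {1}. (-1, 1): f_x = 0, f = 0 — SINGULAR.
  x = 0: f_y(0, y) = 6*y - 7; no integer root y with |y| ≤ 4.
  x = 1: f_y(1, y) = 10*y - 14; no integer root y with |y| ≤ 4.
  x = 2: f_y(2, y) = 14*y - 23; no integer root y with |y| ≤ 4.
  x = 3: f_y(3, y) = 18*y - 34; no integer root y with |y| ≤ 4.
  x = 4: f_y(4, y) = 22*y - 47; no integer root y with |y| ≤ 4.
Only singular point on the grid: (-1, 1).
Classify: substitute x = -1 + u, y = 1 + v and expand: f = u**3 - u**2*v + 2*u*v**2 + v**2.
No constant or linear terms (consistent with a singular point). Quadratic part: v**2. Cubic part: u**3 - u**2*v + 2*u*v**2.
The quadratic part v**2 is a perfect square, so there is a single (double) tangent line v = 0, i.e. y = 1. Restricting the cubic part to that line (v = 0) leaves u**3 ≠ 0, so f is not divisible by v and the branch is v² ≈ -u**3 to lowest order — this is a cusp.
Classification: cusp.


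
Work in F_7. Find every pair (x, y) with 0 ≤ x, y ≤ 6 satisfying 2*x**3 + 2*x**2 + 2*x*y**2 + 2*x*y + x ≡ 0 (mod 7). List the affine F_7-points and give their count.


Affine F_7-points: {(0, 0), (0, 1), (0, 2), (0, 3), (0, 4), (0, 5), (0, 6), (3, 3)}; count = 8.

For each of the 49 pairs (x, y) ∈ F_7², evaluate f(x, y) mod 7. Record the zeros.
  x = 0: [0↦0, 1↦0, 2↦0, 3↦0, 4↦0, 5↦0, 6↦0]  zeros at y ∈ {0, 1, 2, 3, 4, 5, 6}
  x = 1: [0↦5, 1↦2, 2↦3, 3↦1, 4↦3, 5↦2, 6↦5]  zeros at y ∈ ∅
  x = 2: [0↦5, 1↦6, 2↦1, 3↦4, 4↦1, 5↦6, 6↦5]  zeros at y ∈ ∅
  x = 3: [0↦5, 1↦3, 2↦6, 3↦0, 4↦6, 5↦3, 6↦5]  zeros at y ∈ {3}
  x = 4: [0↦3, 1↦5, 2↦2, 3↦1, 4↦2, 5↦5, 6↦3]  zeros at y ∈ ∅
  x = 5: [0↦4, 1↦3, 2↦1, 3↦5, 4↦1, 5↦3, 6↦4]  zeros at y ∈ ∅
  x = 6: [0↦6, 1↦2, 2↦1, 3↦3, 4↦1, 5↦2, 6↦6]  zeros at y ∈ ∅
Collecting zeros: affine points = {(0, 0), (0, 1), (0, 2), (0, 3), (0, 4), (0, 5), (0, 6), (3, 3)}.
Total count |C(F_7)_aff| = 8.


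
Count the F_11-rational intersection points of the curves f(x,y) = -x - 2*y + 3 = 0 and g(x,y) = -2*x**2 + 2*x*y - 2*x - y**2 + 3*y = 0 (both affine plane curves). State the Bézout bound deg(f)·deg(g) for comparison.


Common zeros: {(1, 1)}; count = 1; Bézout bound = 2.

deg(f) = 1, deg(g) = 2, so Bézout bound = 2.
Scan x ∈ F_11. For each x, list the y ∈ F_11 with f(x, y) ≡ 0 and those with g(x, y) ≡ 0 (mod 11); the common zeros in that column are the intersection.
  x = 0: f ≡ 0 at y ∈ {7}; g ≡ 0 at y ∈ {0, 3}; common: ∅.
  x = 1: f ≡ 0 at y ∈ {1}; g ≡ 0 at y ∈ {1, 4}; common: {1}.
  x = 2: f ≡ 0 at y ∈ {6}; g ≡ 0 at y ∈ {3, 4}; common: ∅.
  x = 3: f ≡ 0 at y ∈ {0}; g ≡ 0 at y ∈ ∅; common: ∅.
  x = 4: f ≡ 0 at y ∈ {5}; g ≡ 0 at y ∈ {2, 9}; common: ∅.
  x = 5: f ≡ 0 at y ∈ {10}; g ≡ 0 at y ∈ ∅; common: ∅.
  x = 6: f ≡ 0 at y ∈ {4}; g ≡ 0 at y ∈ ∅; common: ∅.
  x = 7: f ≡ 0 at y ∈ {9}; g ≡ 0 at y ∈ ∅; common: ∅.
  x = 8: f ≡ 0 at y ∈ {3}; g ≡ 0 at y ∈ {2, 6}; common: ∅.
  x = 9: f ≡ 0 at y ∈ {8}; g ≡ 0 at y ∈ ∅; common: ∅.
  x = 10: f ≡ 0 at y ∈ {2}; g ≡ 0 at y ∈ {0, 1}; common: ∅.
Collecting: common zeros = {(1, 1)}, so the count is 1.
Comparison with the Bézout bound: 1 ≤ 2 = deg(f)·deg(g), as expected for curves with no common component (the affine F_11-count falls short of the bound because intersections may lie at infinity, over extension fields, or carry multiplicity).


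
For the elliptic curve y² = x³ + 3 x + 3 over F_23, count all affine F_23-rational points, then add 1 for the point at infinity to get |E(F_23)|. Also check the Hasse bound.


Affine points = {(0, 7), (0, 16), (3, 4), (3, 19), (9, 0), (13, 10), (13, 13), (14, 11), (14, 12), (18, 1), (18, 22), (20, 6), (20, 17), (21, 9), (21, 14)}; affine count = 15; |E(F_23)| = 16.

Discriminant check: Δ ∝ 4a³ + 27b² = 4·3³ + 27·3² = 4·27 + 27·9 ≡ 6 (mod 23). Nonzero ⇒ E is nonsingular.
For each x ∈ F_23, compute rhs = x³ + 3·x + 3 mod 23, then count y ∈ F_23 with y² ≡ rhs.
  x = 0: rhs = 3, matching y values: 7, 16 (2 points).
  x = 1: rhs = 7, matching y values: none (0 points).
  x = 2: rhs = 17, matching y values: none (0 points).
  x = 3: rhs = 16, matching y values: 4, 19 (2 points).
  x = 4: rhs = 10, matching y values: none (0 points).
  x = 5: rhs = 5, matching y values: none (0 points).
  x = 6: rhs = 7, matching y values: none (0 points).
  x = 7: rhs = 22, matching y values: none (0 points).
  x = 8: rhs = 10, matching y values: none (0 points).
  x = 9: rhs = 0, matching y values: 0 (1 points).
  x = 10: rhs = 21, matching y values: none (0 points).
  x = 11: rhs = 10, matching y values: none (0 points).
  x = 12: rhs = 19, matching y values: none (0 points).
  x = 13: rhs = 8, matching y values: 10, 13 (2 points).
  x = 14: rhs = 6, matching y values: 11, 12 (2 points).
  x = 15: rhs = 19, matching y values: none (0 points).
  x = 16: rhs = 7, matching y values: none (0 points).
  x = 17: rhs = 22, matching y values: none (0 points).
  x = 18: rhs = 1, matching y values: 1, 22 (2 points).
  x = 19: rhs = 19, matching y values: none (0 points).
  x = 20: rhs = 13, matching y values: 6, 17 (2 points).
  x = 21: rhs = 12, matching y values: 9, 14 (2 points).
  x = 22: rhs = 22, matching y values: none (0 points).
Total affine count: 15.
Full point count |E(F_23)| = 15 + 1 = 16.
Hasse bound: |16 − (23+1)| = |-8| = 8 ≤ 2√23 ≈ 9.5917 ✓.


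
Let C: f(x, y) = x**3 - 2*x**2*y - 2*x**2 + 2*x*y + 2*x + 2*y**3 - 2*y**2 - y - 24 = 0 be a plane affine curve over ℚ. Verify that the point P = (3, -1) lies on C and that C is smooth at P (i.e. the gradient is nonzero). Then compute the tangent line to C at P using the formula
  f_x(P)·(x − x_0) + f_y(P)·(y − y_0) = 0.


Tangent line at P: 27*x - 3*y - 84 = 0.

Step 1: f(3, -1) = 0, so P lies on C.
Step 2: partial derivatives
  f_x(x, y) = 3*x**2 - 4*x*y - 4*x + 2*y + 2, f_y(x, y) = -2*x**2 + 2*x + 6*y**2 - 4*y - 1.
  f_x(P) = 27, f_y(P) = -3 (gradient nonzero, so P is smooth).
Step 3: tangent line at P: 27·(x − 3) + -3·(y − -1) = 0.
Expanding: 27*x - 3*y - 84 = 0.


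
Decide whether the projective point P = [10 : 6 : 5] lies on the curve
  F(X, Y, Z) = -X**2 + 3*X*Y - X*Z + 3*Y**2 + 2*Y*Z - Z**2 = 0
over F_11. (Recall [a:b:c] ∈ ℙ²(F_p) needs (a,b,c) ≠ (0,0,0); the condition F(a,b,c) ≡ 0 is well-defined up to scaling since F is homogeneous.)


F(10,6,5) ≡ 8 (mod 11); P is NOT on the curve.

Evaluate F(10, 6, 5) term-by-term (mod 11).
  -X**2 ↦ -1·100·1·1 = -100
  3*X*Y ↦ 3·10·6·1 = 180
  -X*Z ↦ -1·10·1·5 = -50
  3*Y**2 ↦ 3·1·36·1 = 108
  2*Y*Z ↦ 2·1·6·5 = 60
  -Z**2 ↦ -1·1·1·25 = -25
Sum: F(10, 6, 5) = (-100) + (180) + (-50) + (108) + (60) + (-25) = 173.
Reducing mod 11: 173 ≡ 8 (mod 11).
Since F(a, b, c) ≡ 8 ≠ 0 (mod 11), P does NOT lie on the curve.


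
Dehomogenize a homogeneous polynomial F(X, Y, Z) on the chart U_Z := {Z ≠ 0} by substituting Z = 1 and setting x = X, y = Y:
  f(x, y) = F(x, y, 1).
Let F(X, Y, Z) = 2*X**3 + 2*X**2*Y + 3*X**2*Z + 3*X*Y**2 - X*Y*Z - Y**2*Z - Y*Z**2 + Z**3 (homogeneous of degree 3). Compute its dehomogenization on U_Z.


f(x, y) = 2*x**3 + 2*x**2*y + 3*x**2 + 3*x*y**2 - x*y - y**2 - y + 1

On U_Z we set Z = 1. Each monomial c·X^i·Y^j·Z^k in F becomes c·x^i·y^j·1^k = c·x^i·y^j.
Substituting Z = 1: F(X, Y, 1) = 2*x**3 + 2*x**2*y + 3*x**2 + 3*x*y**2 - x*y - y**2 - y + 1.
Note: deg(f) ≤ deg(F) = 3; strict inequality happens when F is divisible by Z (lost terms).


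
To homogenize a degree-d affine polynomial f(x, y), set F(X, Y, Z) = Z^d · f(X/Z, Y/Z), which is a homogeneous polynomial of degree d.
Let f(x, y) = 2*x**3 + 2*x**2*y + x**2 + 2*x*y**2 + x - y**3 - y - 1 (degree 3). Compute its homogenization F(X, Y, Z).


F(X, Y, Z) = 2*X**3 + 2*X**2*Y + X**2*Z + 2*X*Y**2 + X*Z**2 - Y**3 - Y*Z**2 - Z**3

deg(f) = 3.
Substitute x = X/Z, y = Y/Z into f, then multiply by Z^3.
  monomial 2·x^3·y^0 ↦ 2·X^3·Y^0·Z^0.
  monomial 2·x^2·y^1 ↦ 2·X^2·Y^1·Z^0.
  monomial 1·x^2·y^0 ↦ 1·X^2·Y^0·Z^1.
  monomial 2·x^1·y^2 ↦ 2·X^1·Y^2·Z^0.
  monomial 1·x^1·y^0 ↦ 1·X^1·Y^0·Z^2.
  monomial -1·x^0·y^3 ↦ -1·X^0·Y^3·Z^0.
  monomial -1·x^0·y^1 ↦ -1·X^0·Y^1·Z^2.
  monomial -1·x^0·y^0 ↦ -1·X^0·Y^0·Z^3.
Collecting: F(X, Y, Z) = 2*X**3 + 2*X**2*Y + X**2*Z + 2*X*Y**2 + X*Z**2 - Y**3 - Y*Z**2 - Z**3.


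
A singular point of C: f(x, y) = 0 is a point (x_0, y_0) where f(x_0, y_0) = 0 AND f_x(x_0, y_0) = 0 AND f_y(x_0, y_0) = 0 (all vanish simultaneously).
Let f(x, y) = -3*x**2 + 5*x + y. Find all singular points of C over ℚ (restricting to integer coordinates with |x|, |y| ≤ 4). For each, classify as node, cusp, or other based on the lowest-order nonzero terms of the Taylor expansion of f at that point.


No singular points in the scanned grid; C is smooth there.

Compute partial derivatives:
  f_x = 5 - 6*x.
  f_y = 1.
f_y = 1 is a nonzero constant, so f_y never vanishes: no point (x, y) can satisfy f = f_x = f_y = 0. In particular no (x, y) ∈ {−4, ..., 4}² is singular; the curve is smooth.


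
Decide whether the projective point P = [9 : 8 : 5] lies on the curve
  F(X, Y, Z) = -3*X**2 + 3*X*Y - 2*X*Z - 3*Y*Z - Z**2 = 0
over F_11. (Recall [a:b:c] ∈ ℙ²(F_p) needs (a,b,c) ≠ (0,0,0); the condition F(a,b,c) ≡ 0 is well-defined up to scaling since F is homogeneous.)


F(9,8,5) ≡ 2 (mod 11); P is NOT on the curve.

Evaluate F(9, 8, 5) term-by-term (mod 11).
  -3*X**2 ↦ -3·81·1·1 = -243
  3*X*Y ↦ 3·9·8·1 = 216
  -2*X*Z ↦ -2·9·1·5 = -90
  -3*Y*Z ↦ -3·1·8·5 = -120
  -Z**2 ↦ -1·1·1·25 = -25
Sum: F(9, 8, 5) = (-243) + (216) + (-90) + (-120) + (-25) = -262.
Reducing mod 11: -262 ≡ 2 (mod 11).
Since F(a, b, c) ≡ 2 ≠ 0 (mod 11), P does NOT lie on the curve.


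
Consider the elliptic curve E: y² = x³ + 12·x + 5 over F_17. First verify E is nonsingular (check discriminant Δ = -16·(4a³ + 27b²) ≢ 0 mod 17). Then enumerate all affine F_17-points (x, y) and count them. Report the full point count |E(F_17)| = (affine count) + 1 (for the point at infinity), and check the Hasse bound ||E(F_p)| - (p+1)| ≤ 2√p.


Affine points = {(1, 1), (1, 16), (3, 0), (4, 7), (4, 10), (6, 2), (6, 15), (8, 1), (8, 16), (9, 3), (9, 14), (16, 3), (16, 14)}; affine count = 13; |E(F_17)| = 14.

Discriminant check: Δ ∝ 4a³ + 27b² = 4·12³ + 27·5² = 4·1728 + 27·25 ≡ 5 (mod 17). Nonzero ⇒ E is nonsingular.
For each x ∈ F_17, compute rhs = x³ + 12·x + 5 mod 17, then count y ∈ F_17 with y² ≡ rhs.
  x = 0: rhs = 5, matching y values: none (0 points).
  x = 1: rhs = 1, matching y values: 1, 16 (2 points).
  x = 2: rhs = 3, matching y values: none (0 points).
  x = 3: rhs = 0, matching y values: 0 (1 points).
  x = 4: rhs = 15, matching y values: 7, 10 (2 points).
  x = 5: rhs = 3, matching y values: none (0 points).
  x = 6: rhs = 4, matching y values: 2, 15 (2 points).
  x = 7: rhs = 7, matching y values: none (0 points).
  x = 8: rhs = 1, matching y values: 1, 16 (2 points).
  x = 9: rhs = 9, matching y values: 3, 14 (2 points).
  x = 10: rhs = 3, matching y values: none (0 points).
  x = 11: rhs = 6, matching y values: none (0 points).
  x = 12: rhs = 7, matching y values: none (0 points).
  x = 13: rhs = 12, matching y values: none (0 points).
  x = 14: rhs = 10, matching y values: none (0 points).
  x = 15: rhs = 7, matching y values: none (0 points).
  x = 16: rhs = 9, matching y values: 3, 14 (2 points).
Total affine count: 13.
Full point count |E(F_17)| = 13 + 1 = 14.
Hasse bound: |14 − (17+1)| = |-4| = 4 ≤ 2√17 ≈ 8.2462 ✓.


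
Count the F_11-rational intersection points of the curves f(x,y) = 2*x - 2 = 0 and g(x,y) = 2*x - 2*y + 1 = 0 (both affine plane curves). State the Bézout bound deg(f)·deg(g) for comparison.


Common zeros: {(1, 7)}; count = 1; Bézout bound = 1.

deg(f) = 1, deg(g) = 1, so Bézout bound = 1.
Scan x ∈ F_11. For each x, list the y ∈ F_11 with f(x, y) ≡ 0 and those with g(x, y) ≡ 0 (mod 11); the common zeros in that column are the intersection.
  x = 0: f ≡ 0 at y ∈ ∅; g ≡ 0 at y ∈ {6}; common: ∅.
  x = 1: f ≡ 0 at y ∈ {0, 1, 2, 3, 4, 5, 6, 7, 8, 9, 10}; g ≡ 0 at y ∈ {7}; common: {7}.
  x = 2: f ≡ 0 at y ∈ ∅; g ≡ 0 at y ∈ {8}; common: ∅.
  x = 3: f ≡ 0 at y ∈ ∅; g ≡ 0 at y ∈ {9}; common: ∅.
  x = 4: f ≡ 0 at y ∈ ∅; g ≡ 0 at y ∈ {10}; common: ∅.
  x = 5: f ≡ 0 at y ∈ ∅; g ≡ 0 at y ∈ {0}; common: ∅.
  x = 6: f ≡ 0 at y ∈ ∅; g ≡ 0 at y ∈ {1}; common: ∅.
  x = 7: f ≡ 0 at y ∈ ∅; g ≡ 0 at y ∈ {2}; common: ∅.
  x = 8: f ≡ 0 at y ∈ ∅; g ≡ 0 at y ∈ {3}; common: ∅.
  x = 9: f ≡ 0 at y ∈ ∅; g ≡ 0 at y ∈ {4}; common: ∅.
  x = 10: f ≡ 0 at y ∈ ∅; g ≡ 0 at y ∈ {5}; common: ∅.
Collecting: common zeros = {(1, 7)}, so the count is 1.
Comparison with the Bézout bound: 1 ≤ 1 = deg(f)·deg(g), as expected for curves with no common component (the bound is attained).


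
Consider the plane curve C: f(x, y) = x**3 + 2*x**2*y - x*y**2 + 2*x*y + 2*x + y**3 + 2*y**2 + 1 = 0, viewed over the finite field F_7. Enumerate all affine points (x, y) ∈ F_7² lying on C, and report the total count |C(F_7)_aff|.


Affine F_7-points: {(1, 6), (2, 6), (4, 1), (5, 2), (5, 4), (6, 6)}; count = 6.

For each of the 49 pairs (x, y) ∈ F_7², evaluate f(x, y) mod 7. Record the zeros.
  x = 0: [0↦1, 1↦4, 2↦3, 3↦4, 4↦6, 5↦1, 6↦2]  zeros at y ∈ ∅
  x = 1: [0↦4, 1↦3, 2↦3, 3↦3, 4↦2, 5↦6, 6↦0]  zeros at y ∈ {6}
  x = 2: [0↦6, 1↦5, 2↦3, 3↦6, 4↦6, 5↦2, 6↦0]  zeros at y ∈ {6}
  x = 3: [0↦6, 1↦2, 2↦2, 3↦5, 4↦3, 5↦2, 6↦1]  zeros at y ∈ ∅
  x = 4: [0↦3, 1↦0, 2↦6, 3↦6, 4↦6, 5↦5, 6↦2]  zeros at y ∈ {1}
  x = 5: [0↦3, 1↦5, 2↦0, 3↦1, 4↦0, 5↦3, 6↦2]  zeros at y ∈ {2, 4}
  x = 6: [0↦5, 1↦2, 2↦4, 3↦3, 4↦5, 5↦2, 6↦0]  zeros at y ∈ {6}
Collecting zeros: affine points = {(1, 6), (2, 6), (4, 1), (5, 2), (5, 4), (6, 6)}.
Total count |C(F_7)_aff| = 6.


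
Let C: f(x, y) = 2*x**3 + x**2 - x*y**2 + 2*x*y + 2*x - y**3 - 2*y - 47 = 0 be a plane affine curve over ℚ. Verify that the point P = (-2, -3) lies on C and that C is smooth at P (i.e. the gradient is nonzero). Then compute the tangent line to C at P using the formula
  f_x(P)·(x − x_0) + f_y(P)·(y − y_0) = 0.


Tangent line at P: 7*x - 45*y - 121 = 0.

Step 1: f(-2, -3) = 0, so P lies on C.
Step 2: partial derivatives
  f_x(x, y) = 6*x**2 + 2*x - y**2 + 2*y + 2, f_y(x, y) = -2*x*y + 2*x - 3*y**2 - 2.
  f_x(P) = 7, f_y(P) = -45 (gradient nonzero, so P is smooth).
Step 3: tangent line at P: 7·(x − -2) + -45·(y − -3) = 0.
Expanding: 7*x - 45*y - 121 = 0.


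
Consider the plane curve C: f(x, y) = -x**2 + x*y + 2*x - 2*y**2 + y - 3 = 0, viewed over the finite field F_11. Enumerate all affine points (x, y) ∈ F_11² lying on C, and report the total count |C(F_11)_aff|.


Affine F_11-points: {(3, 4), (3, 9), (4, 0), (4, 8), (6, 1), (6, 8), (8, 1), (8, 9), (9, 0), (9, 5)}; count = 10.

For each of the 121 pairs (x, y) ∈ F_11², evaluate f(x, y) mod 11. Record the zeros.
  x = 0: [0↦8, 1↦7, 2↦2, 3↦4, 4↦2, 5↦7, 6↦8, 7↦5, 8↦9, 9↦9, 10↦5]  zeros at y ∈ ∅
  x = 1: [0↦9, 1↦9, 2↦5, 3↦8, 4↦7, 5↦2, 6↦4, 7↦2, 8↦7, 9↦8, 10↦5]  zeros at y ∈ ∅
  x = 2: [0↦8, 1↦9, 2↦6, 3↦10, 4↦10, 5↦6, 6↦9, 7↦8, 8↦3, 9↦5, 10↦3]  zeros at y ∈ ∅
  x = 3: [0↦5, 1↦7, 2↦5, 3↦10, 4↦0, 5↦8, 6↦1, 7↦1, 8↦8, 9↦0, 10↦10]  zeros at y ∈ {4, 9}
  x = 4: [0↦0, 1↦3, 2↦2, 3↦8, 4↦10, 5↦8, 6↦2, 7↦3, 8↦0, 9↦4, 10↦4]  zeros at y ∈ {0, 8}
  x = 5: [0↦4, 1↦8, 2↦8, 3↦4, 4↦7, 5↦6, 6↦1, 7↦3, 8↦1, 9↦6, 10↦7]  zeros at y ∈ ∅
  x = 6: [0↦6, 1↦0, 2↦1, 3↦9, 4↦2, 5↦2, 6↦9, 7↦1, 8↦0, 9↦6, 10↦8]  zeros at y ∈ {1, 8}
  x = 7: [0↦6, 1↦1, 2↦3, 3↦1, 4↦6, 5↦7, 6↦4, 7↦8, 8↦8, 9↦4, 10↦7]  zeros at y ∈ ∅
  x = 8: [0↦4, 1↦0, 2↦3, 3↦2, 4↦8, 5↦10, 6↦8, 7↦2, 8↦3, 9↦0, 10↦4]  zeros at y ∈ {1, 9}
  x = 9: [0↦0, 1↦8, 2↦1, 3↦1, 4↦8, 5↦0, 6↦10, 7↦5, 8↦7, 9↦5, 10↦10]  zeros at y ∈ {0, 5}
  x = 10: [0↦5, 1↦3, 2↦8, 3↦9, 4↦6, 5↦10, 6↦10, 7↦6, 8↦9, 9↦8, 10↦3]  zeros at y ∈ ∅
Collecting zeros: affine points = {(3, 4), (3, 9), (4, 0), (4, 8), (6, 1), (6, 8), (8, 1), (8, 9), (9, 0), (9, 5)}.
Total count |C(F_11)_aff| = 10.


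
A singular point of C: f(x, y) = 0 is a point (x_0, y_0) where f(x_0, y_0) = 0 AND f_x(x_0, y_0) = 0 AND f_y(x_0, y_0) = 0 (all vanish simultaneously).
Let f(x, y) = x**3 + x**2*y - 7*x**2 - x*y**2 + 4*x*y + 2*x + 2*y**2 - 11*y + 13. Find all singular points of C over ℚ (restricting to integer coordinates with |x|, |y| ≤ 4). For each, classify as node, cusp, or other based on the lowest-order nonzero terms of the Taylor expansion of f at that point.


Singular points: {(1, 3)}; classification: node.

Compute partial derivatives:
  f_x = 3*x**2 + 2*x*y - 14*x - y**2 + 4*y + 2.
  f_y = x**2 - 2*x*y + 4*x + 4*y - 11.
Scan x_0 ∈ {−4, ..., 4}. For each x_0, f_y(x_0, y) is a polynomial in y; find its integer roots y ∈ {−4, ..., 4}, then test f_x and f at those candidates.
  x = -4: f_y(-4, y) = 12*y - 11; no integer root y with |y| ≤ 4.
  x = -3: f_y(-3, y) = 10*y - 14; no integer root y with |y| ≤ 4.
  x = -2: f_y(-2, y) = 8*y - 15; no integer root y with |y| ≤ 4.
  x = -1: f_y(-1, y) = 6*y - 14; no integer root y with |y| ≤ 4.
  x = 0: f_y(0, y) = 4*y - 11; no integer root y with |y| ≤ 4.
  x = 1: f_y(1, y) = 2*y - 6; vanishes at y ∈ {3}. (1, 3): f_x = 0, f = 0 — SINGULAR.
  x = 2: f_y(2, y) = 1; no integer root y with |y| ≤ 4.
  x = 3: f_y(3, y) = 10 - 2*y; no integer root y with |y| ≤ 4.
  x = 4: f_y(4, y) = 21 - 4*y; no integer root y with |y| ≤ 4.
Only singular point on the grid: (1, 3).
Classify: substitute x = 1 + u, y = 3 + v and expand: f = u**3 + u**2*v - u**2 - u*v**2 + v**2.
No constant or linear terms (consistent with a singular point). Quadratic part: -u**2 + v**2. Cubic part: u**3 + u**2*v - u*v**2.
The quadratic part v**2 - u**2 = (v − u)(v + u) splits into two distinct linear factors, so there are two distinct tangent lines y − 3 = ±(x − 1) — this is a node (ordinary double point).
Classification: node.


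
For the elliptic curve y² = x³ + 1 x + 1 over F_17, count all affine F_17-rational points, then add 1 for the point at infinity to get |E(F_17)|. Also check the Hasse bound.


Affine points = {(0, 1), (0, 16), (4, 1), (4, 16), (6, 6), (6, 11), (9, 5), (9, 12), (10, 5), (10, 12), (11, 0), (13, 1), (13, 16), (15, 5), (15, 12), (16, 4), (16, 13)}; affine count = 17; |E(F_17)| = 18.

Discriminant check: Δ ∝ 4a³ + 27b² = 4·1³ + 27·1² = 4·1 + 27·1 ≡ 14 (mod 17). Nonzero ⇒ E is nonsingular.
For each x ∈ F_17, compute rhs = x³ + 1·x + 1 mod 17, then count y ∈ F_17 with y² ≡ rhs.
  x = 0: rhs = 1, matching y values: 1, 16 (2 points).
  x = 1: rhs = 3, matching y values: none (0 points).
  x = 2: rhs = 11, matching y values: none (0 points).
  x = 3: rhs = 14, matching y values: none (0 points).
  x = 4: rhs = 1, matching y values: 1, 16 (2 points).
  x = 5: rhs = 12, matching y values: none (0 points).
  x = 6: rhs = 2, matching y values: 6, 11 (2 points).
  x = 7: rhs = 11, matching y values: none (0 points).
  x = 8: rhs = 11, matching y values: none (0 points).
  x = 9: rhs = 8, matching y values: 5, 12 (2 points).
  x = 10: rhs = 8, matching y values: 5, 12 (2 points).
  x = 11: rhs = 0, matching y values: 0 (1 points).
  x = 12: rhs = 7, matching y values: none (0 points).
  x = 13: rhs = 1, matching y values: 1, 16 (2 points).
  x = 14: rhs = 5, matching y values: none (0 points).
  x = 15: rhs = 8, matching y values: 5, 12 (2 points).
  x = 16: rhs = 16, matching y values: 4, 13 (2 points).
Total affine count: 17.
Full point count |E(F_17)| = 17 + 1 = 18.
Hasse bound: |18 − (17+1)| = |0| = 0 ≤ 2√17 ≈ 8.2462 ✓.


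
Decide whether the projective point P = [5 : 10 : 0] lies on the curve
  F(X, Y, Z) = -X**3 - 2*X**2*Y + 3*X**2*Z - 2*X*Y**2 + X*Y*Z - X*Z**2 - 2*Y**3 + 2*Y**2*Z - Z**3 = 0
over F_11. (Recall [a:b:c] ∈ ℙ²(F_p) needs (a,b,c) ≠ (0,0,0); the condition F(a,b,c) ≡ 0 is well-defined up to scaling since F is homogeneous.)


F(5,10,0) ≡ 5 (mod 11); P is NOT on the curve.

Evaluate F(5, 10, 0) term-by-term (mod 11).
  -X**3 ↦ -1·125·1·1 = -125
  -2*X**2*Y ↦ -2·25·10·1 = -500
  3*X**2*Z ↦ 3·25·1·0 = 0
  -2*X*Y**2 ↦ -2·5·100·1 = -1000
  X*Y*Z ↦ 1·5·10·0 = 0
  -X*Z**2 ↦ -1·5·1·0 = 0
  -2*Y**3 ↦ -2·1·1000·1 = -2000
  2*Y**2*Z ↦ 2·1·100·0 = 0
  -Z**3 ↦ -1·1·1·0 = 0
Sum: F(5, 10, 0) = (-125) + (-500) + (0) + (-1000) + (0) + (0) + (-2000) + (0) + (0) = -3625.
Reducing mod 11: -3625 ≡ 5 (mod 11).
Since F(a, b, c) ≡ 5 ≠ 0 (mod 11), P does NOT lie on the curve.
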